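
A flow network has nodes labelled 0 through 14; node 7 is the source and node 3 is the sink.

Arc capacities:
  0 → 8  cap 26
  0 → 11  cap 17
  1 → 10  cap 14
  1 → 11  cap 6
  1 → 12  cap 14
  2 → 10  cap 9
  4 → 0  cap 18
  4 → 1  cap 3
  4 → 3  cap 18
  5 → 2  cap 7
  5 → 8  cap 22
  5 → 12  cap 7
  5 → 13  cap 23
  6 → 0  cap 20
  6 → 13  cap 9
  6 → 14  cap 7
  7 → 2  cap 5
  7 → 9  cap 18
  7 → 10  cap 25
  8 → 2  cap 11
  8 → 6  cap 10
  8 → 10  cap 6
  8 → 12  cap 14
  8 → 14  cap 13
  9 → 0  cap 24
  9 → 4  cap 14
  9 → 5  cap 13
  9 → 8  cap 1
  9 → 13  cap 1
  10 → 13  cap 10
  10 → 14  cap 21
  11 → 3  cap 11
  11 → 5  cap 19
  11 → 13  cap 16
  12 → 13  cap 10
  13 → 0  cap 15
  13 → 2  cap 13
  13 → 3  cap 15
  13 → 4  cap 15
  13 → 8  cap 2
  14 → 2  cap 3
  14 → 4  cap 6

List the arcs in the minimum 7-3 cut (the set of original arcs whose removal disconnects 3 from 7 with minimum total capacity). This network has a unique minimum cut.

augment #1: 7→9→4→3 push 14
augment #2: 7→9→13→3 push 1
augment #3: 7→10→13→3 push 10
augment #4: 7→9→0→11→3 push 3
augment #5: 7→10→14→4→3 push 4
augment #6: 7→10→14→4→0→11→3 push 2
max flow = 34; residual-reachable set from 7 gives S-side
cut edges (S→T): {(7,9), (10,13), (14,4)} total cap 34

Min-cut arcs: {(7,9), (10,13), (14,4)} (total capacity 34)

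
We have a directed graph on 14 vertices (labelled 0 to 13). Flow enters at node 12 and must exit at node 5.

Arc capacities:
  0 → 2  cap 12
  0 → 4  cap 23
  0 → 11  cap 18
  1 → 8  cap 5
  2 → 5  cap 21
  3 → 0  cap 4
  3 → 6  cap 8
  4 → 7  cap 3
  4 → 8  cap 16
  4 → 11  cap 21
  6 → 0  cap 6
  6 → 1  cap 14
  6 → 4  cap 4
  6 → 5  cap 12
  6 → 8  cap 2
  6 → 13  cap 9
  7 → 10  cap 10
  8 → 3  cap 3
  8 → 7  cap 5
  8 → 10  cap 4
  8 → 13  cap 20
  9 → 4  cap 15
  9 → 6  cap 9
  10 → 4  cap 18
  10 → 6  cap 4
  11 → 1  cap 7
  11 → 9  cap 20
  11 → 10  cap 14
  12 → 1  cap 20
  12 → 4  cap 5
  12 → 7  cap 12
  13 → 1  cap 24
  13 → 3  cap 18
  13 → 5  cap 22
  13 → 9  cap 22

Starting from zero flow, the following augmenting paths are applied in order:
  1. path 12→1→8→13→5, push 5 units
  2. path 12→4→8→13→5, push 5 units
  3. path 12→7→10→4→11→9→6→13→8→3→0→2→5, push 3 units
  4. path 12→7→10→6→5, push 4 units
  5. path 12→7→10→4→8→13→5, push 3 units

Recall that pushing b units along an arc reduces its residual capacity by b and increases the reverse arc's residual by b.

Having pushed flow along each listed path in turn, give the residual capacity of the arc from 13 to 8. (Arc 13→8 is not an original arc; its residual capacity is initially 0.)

after path 1 (12→1→8→13→5, push 5): res(13,8)=5
after path 2 (12→4→8→13→5, push 5): res(13,8)=10
after path 3 (12→7→10→4→11→9→6→13→8→3→0→2→5, push 3): res(13,8)=7
after path 4 (12→7→10→6→5, push 4): res(13,8)=7
after path 5 (12→7→10→4→8→13→5, push 3): res(13,8)=10

Residual capacity of (13,8): 10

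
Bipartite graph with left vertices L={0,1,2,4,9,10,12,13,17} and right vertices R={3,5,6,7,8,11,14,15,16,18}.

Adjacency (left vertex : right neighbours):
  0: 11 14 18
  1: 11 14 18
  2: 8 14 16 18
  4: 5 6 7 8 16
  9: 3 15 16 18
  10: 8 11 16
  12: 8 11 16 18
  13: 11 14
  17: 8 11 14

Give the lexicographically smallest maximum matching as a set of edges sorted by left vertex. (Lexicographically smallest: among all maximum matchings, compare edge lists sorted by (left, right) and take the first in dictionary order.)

Lex-smallest maximum matching: {(0,11), (1,14), (2,8), (4,5), (9,3), (10,16), (12,18)}

|M| = 7 (so the lex-smallest maximum matching has 7 edges)
process left vertices in ascending order; for each, take the smallest-labelled available neighbour that still permits 7 edges overall, or leave it unmatched if none does
lex-smallest matching: {0-11, 1-14, 2-8, 4-5, 9-3, 10-16, 12-18}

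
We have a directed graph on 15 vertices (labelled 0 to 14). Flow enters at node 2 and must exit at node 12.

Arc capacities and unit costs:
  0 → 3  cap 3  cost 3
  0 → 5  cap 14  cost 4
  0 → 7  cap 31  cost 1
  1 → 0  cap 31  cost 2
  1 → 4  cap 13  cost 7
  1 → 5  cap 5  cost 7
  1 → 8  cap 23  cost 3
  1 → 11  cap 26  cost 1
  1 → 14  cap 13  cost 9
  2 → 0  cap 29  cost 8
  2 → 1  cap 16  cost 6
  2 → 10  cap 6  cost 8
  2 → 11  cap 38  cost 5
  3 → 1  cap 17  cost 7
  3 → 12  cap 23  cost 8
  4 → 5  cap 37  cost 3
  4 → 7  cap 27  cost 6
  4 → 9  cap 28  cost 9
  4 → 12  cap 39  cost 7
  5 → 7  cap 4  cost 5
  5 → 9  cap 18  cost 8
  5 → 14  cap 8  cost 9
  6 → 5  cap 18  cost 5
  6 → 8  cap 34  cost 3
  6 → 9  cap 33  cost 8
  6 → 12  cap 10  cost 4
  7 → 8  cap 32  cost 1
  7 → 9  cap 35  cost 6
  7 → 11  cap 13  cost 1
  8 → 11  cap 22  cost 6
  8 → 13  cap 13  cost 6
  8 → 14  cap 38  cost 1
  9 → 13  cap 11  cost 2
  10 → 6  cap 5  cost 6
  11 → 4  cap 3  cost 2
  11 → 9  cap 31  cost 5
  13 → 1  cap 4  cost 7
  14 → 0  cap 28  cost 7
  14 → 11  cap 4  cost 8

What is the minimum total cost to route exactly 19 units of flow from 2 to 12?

shortest-cost path #1: 2→11→4→12 push 3 @ unit cost 14 (adds 42)
shortest-cost path #2: 2→10→6→12 push 5 @ unit cost 18 (adds 90)
shortest-cost path #3: 2→0→3→12 push 3 @ unit cost 19 (adds 57)
shortest-cost path #4: 2→1→4→12 push 8 @ unit cost 20 (adds 160)
total cost = 349

Minimum cost for 19 units: 349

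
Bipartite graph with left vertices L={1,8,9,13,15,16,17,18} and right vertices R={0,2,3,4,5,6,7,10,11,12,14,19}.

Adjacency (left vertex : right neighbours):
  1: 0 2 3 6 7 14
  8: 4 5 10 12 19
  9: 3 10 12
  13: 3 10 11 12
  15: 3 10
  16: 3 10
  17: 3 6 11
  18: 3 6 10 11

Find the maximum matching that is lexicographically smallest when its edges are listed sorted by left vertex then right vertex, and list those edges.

|M| = 7 (so the lex-smallest maximum matching has 7 edges)
process left vertices in ascending order; for each, take the smallest-labelled available neighbour that still permits 7 edges overall, or leave it unmatched if none does
lex-smallest matching: {1-0, 8-4, 9-3, 13-12, 15-10, 17-6, 18-11}

Lex-smallest maximum matching: {(1,0), (8,4), (9,3), (13,12), (15,10), (17,6), (18,11)}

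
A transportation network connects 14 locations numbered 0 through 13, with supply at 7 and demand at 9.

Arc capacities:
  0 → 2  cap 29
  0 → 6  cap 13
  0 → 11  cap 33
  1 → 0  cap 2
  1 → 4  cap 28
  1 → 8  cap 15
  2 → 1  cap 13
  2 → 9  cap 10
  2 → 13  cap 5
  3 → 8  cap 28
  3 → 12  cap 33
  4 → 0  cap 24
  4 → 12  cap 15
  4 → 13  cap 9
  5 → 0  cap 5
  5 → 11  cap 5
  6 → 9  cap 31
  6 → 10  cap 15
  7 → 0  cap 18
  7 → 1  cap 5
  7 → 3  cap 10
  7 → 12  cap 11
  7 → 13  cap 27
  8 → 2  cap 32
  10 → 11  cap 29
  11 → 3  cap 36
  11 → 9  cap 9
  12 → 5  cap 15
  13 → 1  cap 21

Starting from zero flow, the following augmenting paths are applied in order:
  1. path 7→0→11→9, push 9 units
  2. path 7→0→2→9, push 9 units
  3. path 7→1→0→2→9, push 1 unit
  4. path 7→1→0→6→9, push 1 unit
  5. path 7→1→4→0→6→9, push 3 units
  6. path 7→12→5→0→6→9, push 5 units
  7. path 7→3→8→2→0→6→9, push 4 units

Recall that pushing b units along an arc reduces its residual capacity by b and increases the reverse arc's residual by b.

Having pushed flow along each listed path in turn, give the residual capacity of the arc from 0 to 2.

Residual capacity of (0,2): 23

after path 1 (7→0→11→9, push 9): res(0,2)=29
after path 2 (7→0→2→9, push 9): res(0,2)=20
after path 3 (7→1→0→2→9, push 1): res(0,2)=19
after path 4 (7→1→0→6→9, push 1): res(0,2)=19
after path 5 (7→1→4→0→6→9, push 3): res(0,2)=19
after path 6 (7→12→5→0→6→9, push 5): res(0,2)=19
after path 7 (7→3→8→2→0→6→9, push 4): res(0,2)=23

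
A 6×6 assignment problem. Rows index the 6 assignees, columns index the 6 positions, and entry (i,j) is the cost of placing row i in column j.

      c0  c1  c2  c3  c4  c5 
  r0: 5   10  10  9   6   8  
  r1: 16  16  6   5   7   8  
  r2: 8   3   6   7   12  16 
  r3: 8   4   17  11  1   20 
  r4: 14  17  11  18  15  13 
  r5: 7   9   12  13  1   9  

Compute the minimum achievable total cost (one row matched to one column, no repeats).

Minimum assignment cost: 34

one of 2 optimal assignments: row0→col0 (cost 5), row1→col3 (cost 5), row2→col1 (cost 3), row3→col4 (cost 1), row4→col2 (cost 11), row5→col5 (cost 9)
total = 5 + 5 + 3 + 1 + 11 + 9 = 34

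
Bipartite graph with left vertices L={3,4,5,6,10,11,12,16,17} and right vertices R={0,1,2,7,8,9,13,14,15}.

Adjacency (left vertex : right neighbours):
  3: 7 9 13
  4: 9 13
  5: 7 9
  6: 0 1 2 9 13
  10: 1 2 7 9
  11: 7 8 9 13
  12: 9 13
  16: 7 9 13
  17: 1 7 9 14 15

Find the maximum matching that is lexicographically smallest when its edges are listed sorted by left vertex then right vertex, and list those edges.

Lex-smallest maximum matching: {(3,7), (4,9), (6,0), (10,1), (11,8), (12,13), (17,14)}

|M| = 7 (so the lex-smallest maximum matching has 7 edges)
process left vertices in ascending order; for each, take the smallest-labelled available neighbour that still permits 7 edges overall, or leave it unmatched if none does
lex-smallest matching: {3-7, 4-9, 6-0, 10-1, 11-8, 12-13, 17-14}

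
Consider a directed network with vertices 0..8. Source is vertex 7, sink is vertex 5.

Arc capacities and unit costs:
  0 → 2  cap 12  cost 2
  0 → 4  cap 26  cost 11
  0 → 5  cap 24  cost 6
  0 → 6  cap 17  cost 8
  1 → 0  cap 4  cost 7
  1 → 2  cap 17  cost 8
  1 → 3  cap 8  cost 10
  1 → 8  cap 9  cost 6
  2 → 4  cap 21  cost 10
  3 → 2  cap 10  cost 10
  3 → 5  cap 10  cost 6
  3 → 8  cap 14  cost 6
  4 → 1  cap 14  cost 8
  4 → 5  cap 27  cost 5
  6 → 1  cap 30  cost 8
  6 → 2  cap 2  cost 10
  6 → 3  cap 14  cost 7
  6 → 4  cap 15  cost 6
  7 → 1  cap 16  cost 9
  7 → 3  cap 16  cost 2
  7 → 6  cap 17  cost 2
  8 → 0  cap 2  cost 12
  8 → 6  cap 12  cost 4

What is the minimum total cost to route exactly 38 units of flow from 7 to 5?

shortest-cost path #1: 7→3→5 push 10 @ unit cost 8 (adds 80)
shortest-cost path #2: 7→6→4→5 push 15 @ unit cost 13 (adds 195)
shortest-cost path #3: 7→1→0→5 push 4 @ unit cost 22 (adds 88)
shortest-cost path #4: 7→3→8→0→5 push 2 @ unit cost 26 (adds 52)
shortest-cost path #5: 7→3→2→4→5 push 4 @ unit cost 27 (adds 108)
shortest-cost path #6: 7→6→2→4→5 push 2 @ unit cost 27 (adds 54)
shortest-cost path #7: 7→1→2→4→5 push 1 @ unit cost 32 (adds 32)
total cost = 609

Minimum cost for 38 units: 609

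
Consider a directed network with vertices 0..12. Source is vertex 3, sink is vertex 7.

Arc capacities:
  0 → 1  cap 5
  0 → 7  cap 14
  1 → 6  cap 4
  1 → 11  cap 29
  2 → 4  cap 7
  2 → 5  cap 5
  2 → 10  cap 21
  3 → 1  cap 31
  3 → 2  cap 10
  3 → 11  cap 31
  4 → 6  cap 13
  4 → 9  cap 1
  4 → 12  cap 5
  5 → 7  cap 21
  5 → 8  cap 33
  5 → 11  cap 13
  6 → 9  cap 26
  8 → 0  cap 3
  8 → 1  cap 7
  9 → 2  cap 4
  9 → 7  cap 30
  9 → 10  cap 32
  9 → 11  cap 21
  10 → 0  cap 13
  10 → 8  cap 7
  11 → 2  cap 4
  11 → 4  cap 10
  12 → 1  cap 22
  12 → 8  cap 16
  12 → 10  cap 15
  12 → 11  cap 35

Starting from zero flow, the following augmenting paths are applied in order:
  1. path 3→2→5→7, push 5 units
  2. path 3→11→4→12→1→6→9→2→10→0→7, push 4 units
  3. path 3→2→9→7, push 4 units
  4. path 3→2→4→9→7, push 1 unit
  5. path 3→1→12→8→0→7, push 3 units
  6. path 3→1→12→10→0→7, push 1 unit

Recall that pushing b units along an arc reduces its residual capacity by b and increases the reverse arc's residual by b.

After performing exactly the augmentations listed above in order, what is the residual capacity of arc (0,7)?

Residual capacity of (0,7): 6

after path 1 (3→2→5→7, push 5): res(0,7)=14
after path 2 (3→11→4→12→1→6→9→2→10→0→7, push 4): res(0,7)=10
after path 3 (3→2→9→7, push 4): res(0,7)=10
after path 4 (3→2→4→9→7, push 1): res(0,7)=10
after path 5 (3→1→12→8→0→7, push 3): res(0,7)=7
after path 6 (3→1→12→10→0→7, push 1): res(0,7)=6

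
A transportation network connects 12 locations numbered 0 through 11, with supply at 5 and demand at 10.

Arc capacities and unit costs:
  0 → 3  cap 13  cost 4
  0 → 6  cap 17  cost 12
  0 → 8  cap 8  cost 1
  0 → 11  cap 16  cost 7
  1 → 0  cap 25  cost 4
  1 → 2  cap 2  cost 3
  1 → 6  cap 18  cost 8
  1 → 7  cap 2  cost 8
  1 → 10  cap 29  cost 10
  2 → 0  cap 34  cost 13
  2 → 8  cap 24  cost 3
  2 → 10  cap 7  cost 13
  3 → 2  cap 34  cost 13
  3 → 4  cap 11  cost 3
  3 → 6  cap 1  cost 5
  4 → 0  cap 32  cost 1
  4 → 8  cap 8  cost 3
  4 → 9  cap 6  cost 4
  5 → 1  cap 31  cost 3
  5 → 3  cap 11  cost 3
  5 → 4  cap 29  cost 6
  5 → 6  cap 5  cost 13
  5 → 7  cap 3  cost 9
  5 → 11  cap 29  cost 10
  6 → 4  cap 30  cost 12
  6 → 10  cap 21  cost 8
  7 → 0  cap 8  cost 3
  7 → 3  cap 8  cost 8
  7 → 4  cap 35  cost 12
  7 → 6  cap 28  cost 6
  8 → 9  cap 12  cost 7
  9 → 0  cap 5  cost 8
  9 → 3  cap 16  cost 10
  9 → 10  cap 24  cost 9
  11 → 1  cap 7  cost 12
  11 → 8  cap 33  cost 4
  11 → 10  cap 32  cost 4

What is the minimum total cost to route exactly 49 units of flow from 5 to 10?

Minimum cost for 49 units: 657

shortest-cost path #1: 5→1→10 push 29 @ unit cost 13 (adds 377)
shortest-cost path #2: 5→11→10 push 20 @ unit cost 14 (adds 280)
total cost = 657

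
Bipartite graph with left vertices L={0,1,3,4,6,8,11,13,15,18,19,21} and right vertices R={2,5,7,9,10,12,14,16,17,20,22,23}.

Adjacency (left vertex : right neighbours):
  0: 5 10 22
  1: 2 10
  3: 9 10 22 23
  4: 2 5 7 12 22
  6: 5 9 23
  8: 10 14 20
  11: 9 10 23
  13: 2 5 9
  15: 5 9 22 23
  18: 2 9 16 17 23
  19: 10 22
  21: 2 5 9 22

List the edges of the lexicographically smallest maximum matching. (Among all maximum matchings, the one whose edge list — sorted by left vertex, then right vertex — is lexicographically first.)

Lex-smallest maximum matching: {(0,5), (1,2), (3,9), (4,7), (6,23), (8,14), (11,10), (15,22), (18,16)}

|M| = 9 (so the lex-smallest maximum matching has 9 edges)
process left vertices in ascending order; for each, take the smallest-labelled available neighbour that still permits 9 edges overall, or leave it unmatched if none does
lex-smallest matching: {0-5, 1-2, 3-9, 4-7, 6-23, 8-14, 11-10, 15-22, 18-16}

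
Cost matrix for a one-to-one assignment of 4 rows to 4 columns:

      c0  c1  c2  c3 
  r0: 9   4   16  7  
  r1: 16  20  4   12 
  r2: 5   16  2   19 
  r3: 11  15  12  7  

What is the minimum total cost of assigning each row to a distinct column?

Minimum assignment cost: 20

optimal assignment: row0→col1 (cost 4), row1→col2 (cost 4), row2→col0 (cost 5), row3→col3 (cost 7)
total = 4 + 4 + 5 + 7 = 20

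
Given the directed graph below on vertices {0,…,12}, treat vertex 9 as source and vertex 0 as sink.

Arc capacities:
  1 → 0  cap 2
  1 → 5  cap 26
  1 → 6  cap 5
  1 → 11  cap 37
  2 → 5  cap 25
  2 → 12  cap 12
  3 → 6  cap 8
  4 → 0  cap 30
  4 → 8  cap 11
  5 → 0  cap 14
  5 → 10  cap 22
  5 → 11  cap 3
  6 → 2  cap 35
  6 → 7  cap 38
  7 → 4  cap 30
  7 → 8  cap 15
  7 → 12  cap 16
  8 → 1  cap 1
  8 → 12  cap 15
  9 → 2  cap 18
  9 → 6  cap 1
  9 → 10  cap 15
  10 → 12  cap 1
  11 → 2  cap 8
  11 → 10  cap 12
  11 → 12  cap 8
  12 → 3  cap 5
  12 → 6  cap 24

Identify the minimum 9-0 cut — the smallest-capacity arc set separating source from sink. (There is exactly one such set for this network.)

Min-cut arcs: {(9,2), (9,6), (10,12)} (total capacity 20)

augment #1: 9→2→5→0 push 14
augment #2: 9→6→7→4→0 push 1
augment #3: 9→2→12→6→7→4→0 push 4
augment #4: 9→10→12→6→7→4→0 push 1
max flow = 20; residual-reachable set from 9 gives S-side
cut edges (S→T): {(9,2), (9,6), (10,12)} total cap 20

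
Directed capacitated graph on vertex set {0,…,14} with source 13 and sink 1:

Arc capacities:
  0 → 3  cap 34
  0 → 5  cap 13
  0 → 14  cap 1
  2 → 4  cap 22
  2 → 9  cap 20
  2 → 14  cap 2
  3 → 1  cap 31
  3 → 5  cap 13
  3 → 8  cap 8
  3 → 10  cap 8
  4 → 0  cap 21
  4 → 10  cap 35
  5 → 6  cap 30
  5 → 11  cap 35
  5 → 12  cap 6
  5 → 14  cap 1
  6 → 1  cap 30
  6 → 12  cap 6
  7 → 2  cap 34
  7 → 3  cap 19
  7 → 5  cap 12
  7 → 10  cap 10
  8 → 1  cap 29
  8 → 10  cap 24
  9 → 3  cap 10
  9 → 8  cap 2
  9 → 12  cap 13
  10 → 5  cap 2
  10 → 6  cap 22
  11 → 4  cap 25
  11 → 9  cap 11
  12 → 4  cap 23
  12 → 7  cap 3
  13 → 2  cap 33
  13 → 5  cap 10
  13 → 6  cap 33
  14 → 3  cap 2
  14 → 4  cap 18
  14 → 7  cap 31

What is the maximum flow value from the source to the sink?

Maximum flow value: 69

augment #1: 13→6→1 bottleneck 30, total now 30
augment #2: 13→2→9→3→1 bottleneck 10, total now 40
augment #3: 13→2→9→8→1 bottleneck 2, total now 42
augment #4: 13→2→14→3→1 bottleneck 2, total now 44
augment #5: 13→2→4→0→3→1 bottleneck 19, total now 63
augment #6: 13→5→12→7→3→8→1 bottleneck 3, total now 66
augment #7: 13→5→14→7→3→8→1 bottleneck 1, total now 67
augment #8: 13→5→11→4→0→3→8→1 bottleneck 2, total now 69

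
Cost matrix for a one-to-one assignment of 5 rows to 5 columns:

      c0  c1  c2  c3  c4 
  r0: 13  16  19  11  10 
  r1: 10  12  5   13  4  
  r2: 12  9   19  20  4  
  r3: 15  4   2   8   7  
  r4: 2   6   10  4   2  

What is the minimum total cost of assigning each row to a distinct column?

optimal assignment: row0→col3 (cost 11), row1→col2 (cost 5), row2→col4 (cost 4), row3→col1 (cost 4), row4→col0 (cost 2)
total = 11 + 5 + 4 + 4 + 2 = 26

Minimum assignment cost: 26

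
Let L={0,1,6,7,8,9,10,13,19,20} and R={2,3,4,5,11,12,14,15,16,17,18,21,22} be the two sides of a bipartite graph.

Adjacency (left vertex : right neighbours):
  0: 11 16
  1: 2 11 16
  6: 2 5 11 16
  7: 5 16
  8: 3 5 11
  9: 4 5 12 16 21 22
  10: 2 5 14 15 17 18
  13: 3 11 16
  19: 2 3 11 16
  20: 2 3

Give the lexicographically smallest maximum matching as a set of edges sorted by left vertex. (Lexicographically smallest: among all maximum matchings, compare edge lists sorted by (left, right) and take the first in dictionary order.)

|M| = 7 (so the lex-smallest maximum matching has 7 edges)
process left vertices in ascending order; for each, take the smallest-labelled available neighbour that still permits 7 edges overall, or leave it unmatched if none does
lex-smallest matching: {0-11, 1-2, 6-5, 7-16, 8-3, 9-4, 10-14}

Lex-smallest maximum matching: {(0,11), (1,2), (6,5), (7,16), (8,3), (9,4), (10,14)}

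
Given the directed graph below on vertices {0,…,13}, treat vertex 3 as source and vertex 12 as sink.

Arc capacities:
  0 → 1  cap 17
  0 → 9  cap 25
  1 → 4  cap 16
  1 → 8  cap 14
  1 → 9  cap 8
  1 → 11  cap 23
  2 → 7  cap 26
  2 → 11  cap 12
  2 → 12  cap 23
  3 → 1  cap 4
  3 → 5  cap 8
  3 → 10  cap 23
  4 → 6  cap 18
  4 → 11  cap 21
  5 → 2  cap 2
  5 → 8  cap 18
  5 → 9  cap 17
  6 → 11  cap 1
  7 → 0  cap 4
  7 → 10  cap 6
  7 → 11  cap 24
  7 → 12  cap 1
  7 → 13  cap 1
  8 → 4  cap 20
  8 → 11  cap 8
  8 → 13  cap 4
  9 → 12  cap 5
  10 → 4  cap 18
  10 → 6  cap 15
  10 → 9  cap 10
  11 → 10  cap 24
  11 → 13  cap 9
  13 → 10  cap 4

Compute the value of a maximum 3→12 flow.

Maximum flow value: 7

augment #1: 3→1→9→12 bottleneck 4, total now 4
augment #2: 3→5→2→12 bottleneck 2, total now 6
augment #3: 3→5→9→12 bottleneck 1, total now 7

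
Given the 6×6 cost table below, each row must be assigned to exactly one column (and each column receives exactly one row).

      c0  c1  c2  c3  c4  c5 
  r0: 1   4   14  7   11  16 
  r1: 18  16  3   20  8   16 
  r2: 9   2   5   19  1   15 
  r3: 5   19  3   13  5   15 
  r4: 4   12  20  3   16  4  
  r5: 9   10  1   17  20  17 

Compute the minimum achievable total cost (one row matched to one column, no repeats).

Minimum assignment cost: 27

optimal assignment: row0→col3 (cost 7), row1→col4 (cost 8), row2→col1 (cost 2), row3→col0 (cost 5), row4→col5 (cost 4), row5→col2 (cost 1)
total = 7 + 8 + 2 + 5 + 4 + 1 = 27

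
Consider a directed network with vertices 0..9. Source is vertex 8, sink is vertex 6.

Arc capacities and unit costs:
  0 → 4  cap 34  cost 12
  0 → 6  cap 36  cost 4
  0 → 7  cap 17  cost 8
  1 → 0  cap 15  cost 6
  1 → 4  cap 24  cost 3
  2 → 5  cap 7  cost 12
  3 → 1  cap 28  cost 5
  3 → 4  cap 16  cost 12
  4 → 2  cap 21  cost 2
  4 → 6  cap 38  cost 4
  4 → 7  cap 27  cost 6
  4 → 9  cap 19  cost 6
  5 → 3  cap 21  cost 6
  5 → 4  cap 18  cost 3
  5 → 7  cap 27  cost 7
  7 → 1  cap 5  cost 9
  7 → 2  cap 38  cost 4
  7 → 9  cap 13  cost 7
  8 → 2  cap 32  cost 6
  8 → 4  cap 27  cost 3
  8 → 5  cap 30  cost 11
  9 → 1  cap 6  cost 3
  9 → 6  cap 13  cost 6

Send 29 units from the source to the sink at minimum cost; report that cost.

shortest-cost path #1: 8→4→6 push 27 @ unit cost 7 (adds 189)
shortest-cost path #2: 8→5→4→6 push 2 @ unit cost 18 (adds 36)
total cost = 225

Minimum cost for 29 units: 225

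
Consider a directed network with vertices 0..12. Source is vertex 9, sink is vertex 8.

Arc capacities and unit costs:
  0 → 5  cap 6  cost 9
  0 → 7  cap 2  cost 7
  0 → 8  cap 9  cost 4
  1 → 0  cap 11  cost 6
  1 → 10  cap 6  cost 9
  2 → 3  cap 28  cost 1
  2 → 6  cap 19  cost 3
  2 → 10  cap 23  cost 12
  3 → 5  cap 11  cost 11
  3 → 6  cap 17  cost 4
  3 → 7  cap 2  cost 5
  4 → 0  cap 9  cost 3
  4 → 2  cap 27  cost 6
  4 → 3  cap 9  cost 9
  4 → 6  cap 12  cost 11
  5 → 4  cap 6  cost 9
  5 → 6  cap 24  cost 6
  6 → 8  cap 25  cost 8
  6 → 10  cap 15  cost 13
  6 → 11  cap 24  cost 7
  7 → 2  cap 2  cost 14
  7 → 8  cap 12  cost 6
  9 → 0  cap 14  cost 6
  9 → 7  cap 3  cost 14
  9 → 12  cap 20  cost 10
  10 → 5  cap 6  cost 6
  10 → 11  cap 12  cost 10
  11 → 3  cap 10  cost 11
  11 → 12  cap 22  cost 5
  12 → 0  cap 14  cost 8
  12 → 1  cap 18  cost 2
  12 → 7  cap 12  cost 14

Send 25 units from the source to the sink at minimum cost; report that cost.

shortest-cost path #1: 9→0→8 push 9 @ unit cost 10 (adds 90)
shortest-cost path #2: 9→0→7→8 push 2 @ unit cost 19 (adds 38)
shortest-cost path #3: 9→7→8 push 3 @ unit cost 20 (adds 60)
shortest-cost path #4: 9→0→5→6→8 push 3 @ unit cost 29 (adds 87)
shortest-cost path #5: 9→12→7→8 push 7 @ unit cost 30 (adds 210)
shortest-cost path #6: 9→12→7→0→5→6→8 push 1 @ unit cost 40 (adds 40)
total cost = 525

Minimum cost for 25 units: 525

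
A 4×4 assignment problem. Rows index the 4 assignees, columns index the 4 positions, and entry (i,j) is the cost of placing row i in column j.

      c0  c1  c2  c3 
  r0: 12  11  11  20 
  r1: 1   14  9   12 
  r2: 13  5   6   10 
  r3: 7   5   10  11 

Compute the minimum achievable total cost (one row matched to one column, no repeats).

optimal assignment: row0→col2 (cost 11), row1→col0 (cost 1), row2→col3 (cost 10), row3→col1 (cost 5)
total = 11 + 1 + 10 + 5 = 27

Minimum assignment cost: 27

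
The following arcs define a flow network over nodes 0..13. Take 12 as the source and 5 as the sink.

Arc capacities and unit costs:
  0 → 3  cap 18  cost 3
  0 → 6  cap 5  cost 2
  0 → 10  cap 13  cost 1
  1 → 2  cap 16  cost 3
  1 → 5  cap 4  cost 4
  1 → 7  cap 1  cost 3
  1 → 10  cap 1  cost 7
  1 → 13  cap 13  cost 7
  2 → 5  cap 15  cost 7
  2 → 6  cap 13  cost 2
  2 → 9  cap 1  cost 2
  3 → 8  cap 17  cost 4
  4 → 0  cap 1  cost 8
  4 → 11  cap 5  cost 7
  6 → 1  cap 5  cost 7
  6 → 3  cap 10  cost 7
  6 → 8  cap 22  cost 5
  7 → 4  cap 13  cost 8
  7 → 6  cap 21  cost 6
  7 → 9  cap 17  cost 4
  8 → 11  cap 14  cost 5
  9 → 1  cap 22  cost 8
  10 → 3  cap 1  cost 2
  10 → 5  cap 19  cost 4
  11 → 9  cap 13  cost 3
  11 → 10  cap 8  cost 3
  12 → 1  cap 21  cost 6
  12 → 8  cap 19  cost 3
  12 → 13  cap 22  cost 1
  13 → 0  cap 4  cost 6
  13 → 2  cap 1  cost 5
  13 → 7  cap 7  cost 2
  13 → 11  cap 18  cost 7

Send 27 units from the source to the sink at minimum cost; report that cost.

shortest-cost path #1: 12→1→5 push 4 @ unit cost 10 (adds 40)
shortest-cost path #2: 12→13→0→10→5 push 4 @ unit cost 12 (adds 48)
shortest-cost path #3: 12→13→2→5 push 1 @ unit cost 13 (adds 13)
shortest-cost path #4: 12→13→11→10→5 push 8 @ unit cost 15 (adds 120)
shortest-cost path #5: 12→1→2→5 push 10 @ unit cost 16 (adds 160)
total cost = 381

Minimum cost for 27 units: 381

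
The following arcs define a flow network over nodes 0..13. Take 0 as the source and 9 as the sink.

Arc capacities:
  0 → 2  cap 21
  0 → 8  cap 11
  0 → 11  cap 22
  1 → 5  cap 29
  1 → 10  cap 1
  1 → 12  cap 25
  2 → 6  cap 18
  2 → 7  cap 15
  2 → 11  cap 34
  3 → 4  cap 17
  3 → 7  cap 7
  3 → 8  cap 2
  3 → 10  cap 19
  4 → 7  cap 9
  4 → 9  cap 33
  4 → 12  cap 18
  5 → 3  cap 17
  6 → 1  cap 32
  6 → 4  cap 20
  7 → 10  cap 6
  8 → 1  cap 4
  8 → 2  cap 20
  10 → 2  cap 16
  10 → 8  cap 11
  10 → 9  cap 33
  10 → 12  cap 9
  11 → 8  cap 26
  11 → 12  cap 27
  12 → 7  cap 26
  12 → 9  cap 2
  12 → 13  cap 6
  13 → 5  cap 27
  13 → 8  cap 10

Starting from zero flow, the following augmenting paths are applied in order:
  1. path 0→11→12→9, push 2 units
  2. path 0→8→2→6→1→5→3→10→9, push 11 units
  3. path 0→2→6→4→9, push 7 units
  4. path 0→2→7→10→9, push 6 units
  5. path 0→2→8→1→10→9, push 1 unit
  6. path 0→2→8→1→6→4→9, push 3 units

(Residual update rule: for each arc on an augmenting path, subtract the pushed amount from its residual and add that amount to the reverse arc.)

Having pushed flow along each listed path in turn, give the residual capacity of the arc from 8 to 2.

after path 1 (0→11→12→9, push 2): res(8,2)=20
after path 2 (0→8→2→6→1→5→3→10→9, push 11): res(8,2)=9
after path 3 (0→2→6→4→9, push 7): res(8,2)=9
after path 4 (0→2→7→10→9, push 6): res(8,2)=9
after path 5 (0→2→8→1→10→9, push 1): res(8,2)=10
after path 6 (0→2→8→1→6→4→9, push 3): res(8,2)=13

Residual capacity of (8,2): 13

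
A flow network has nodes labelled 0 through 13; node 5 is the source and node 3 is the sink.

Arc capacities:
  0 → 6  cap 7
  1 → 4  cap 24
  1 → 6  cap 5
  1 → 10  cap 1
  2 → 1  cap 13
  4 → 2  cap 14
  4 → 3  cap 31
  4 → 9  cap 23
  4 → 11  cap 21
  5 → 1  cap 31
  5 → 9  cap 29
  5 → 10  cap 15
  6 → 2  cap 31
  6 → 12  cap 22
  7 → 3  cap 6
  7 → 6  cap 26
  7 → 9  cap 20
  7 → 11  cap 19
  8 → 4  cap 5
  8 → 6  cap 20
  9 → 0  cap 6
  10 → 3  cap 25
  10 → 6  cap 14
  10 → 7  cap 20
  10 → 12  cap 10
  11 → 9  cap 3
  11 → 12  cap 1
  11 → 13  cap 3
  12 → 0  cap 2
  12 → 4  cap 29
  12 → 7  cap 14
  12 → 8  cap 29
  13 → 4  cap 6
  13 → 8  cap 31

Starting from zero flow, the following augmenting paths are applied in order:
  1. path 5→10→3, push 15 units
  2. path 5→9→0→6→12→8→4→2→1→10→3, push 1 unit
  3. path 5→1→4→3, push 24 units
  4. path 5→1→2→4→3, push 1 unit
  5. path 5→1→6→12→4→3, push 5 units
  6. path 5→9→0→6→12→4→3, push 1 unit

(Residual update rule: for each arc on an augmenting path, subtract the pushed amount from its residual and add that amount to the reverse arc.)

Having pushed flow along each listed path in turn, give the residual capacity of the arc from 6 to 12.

Residual capacity of (6,12): 15

after path 1 (5→10→3, push 15): res(6,12)=22
after path 2 (5→9→0→6→12→8→4→2→1→10→3, push 1): res(6,12)=21
after path 3 (5→1→4→3, push 24): res(6,12)=21
after path 4 (5→1→2→4→3, push 1): res(6,12)=21
after path 5 (5→1→6→12→4→3, push 5): res(6,12)=16
after path 6 (5→9→0→6→12→4→3, push 1): res(6,12)=15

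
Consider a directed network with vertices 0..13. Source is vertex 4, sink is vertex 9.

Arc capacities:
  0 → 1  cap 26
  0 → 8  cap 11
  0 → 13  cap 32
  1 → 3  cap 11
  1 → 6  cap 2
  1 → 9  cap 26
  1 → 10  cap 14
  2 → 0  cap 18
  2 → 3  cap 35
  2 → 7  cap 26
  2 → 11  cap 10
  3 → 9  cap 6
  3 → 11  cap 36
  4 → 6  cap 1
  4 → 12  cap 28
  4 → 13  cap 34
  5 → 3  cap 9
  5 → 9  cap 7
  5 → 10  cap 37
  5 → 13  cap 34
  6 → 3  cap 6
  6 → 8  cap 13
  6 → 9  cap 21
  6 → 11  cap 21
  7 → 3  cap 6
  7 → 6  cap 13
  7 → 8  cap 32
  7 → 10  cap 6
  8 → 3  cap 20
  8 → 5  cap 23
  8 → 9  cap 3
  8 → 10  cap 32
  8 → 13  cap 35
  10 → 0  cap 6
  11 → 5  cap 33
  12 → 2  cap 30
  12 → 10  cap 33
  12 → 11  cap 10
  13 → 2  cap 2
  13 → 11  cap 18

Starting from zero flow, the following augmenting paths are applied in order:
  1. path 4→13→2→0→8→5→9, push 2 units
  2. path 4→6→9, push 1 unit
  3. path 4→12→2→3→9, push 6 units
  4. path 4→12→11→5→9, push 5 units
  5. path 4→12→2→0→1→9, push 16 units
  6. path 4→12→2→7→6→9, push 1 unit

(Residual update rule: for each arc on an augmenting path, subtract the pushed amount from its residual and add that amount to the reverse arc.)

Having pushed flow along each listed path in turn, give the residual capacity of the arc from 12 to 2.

Residual capacity of (12,2): 7

after path 1 (4→13→2→0→8→5→9, push 2): res(12,2)=30
after path 2 (4→6→9, push 1): res(12,2)=30
after path 3 (4→12→2→3→9, push 6): res(12,2)=24
after path 4 (4→12→11→5→9, push 5): res(12,2)=24
after path 5 (4→12→2→0→1→9, push 16): res(12,2)=8
after path 6 (4→12→2→7→6→9, push 1): res(12,2)=7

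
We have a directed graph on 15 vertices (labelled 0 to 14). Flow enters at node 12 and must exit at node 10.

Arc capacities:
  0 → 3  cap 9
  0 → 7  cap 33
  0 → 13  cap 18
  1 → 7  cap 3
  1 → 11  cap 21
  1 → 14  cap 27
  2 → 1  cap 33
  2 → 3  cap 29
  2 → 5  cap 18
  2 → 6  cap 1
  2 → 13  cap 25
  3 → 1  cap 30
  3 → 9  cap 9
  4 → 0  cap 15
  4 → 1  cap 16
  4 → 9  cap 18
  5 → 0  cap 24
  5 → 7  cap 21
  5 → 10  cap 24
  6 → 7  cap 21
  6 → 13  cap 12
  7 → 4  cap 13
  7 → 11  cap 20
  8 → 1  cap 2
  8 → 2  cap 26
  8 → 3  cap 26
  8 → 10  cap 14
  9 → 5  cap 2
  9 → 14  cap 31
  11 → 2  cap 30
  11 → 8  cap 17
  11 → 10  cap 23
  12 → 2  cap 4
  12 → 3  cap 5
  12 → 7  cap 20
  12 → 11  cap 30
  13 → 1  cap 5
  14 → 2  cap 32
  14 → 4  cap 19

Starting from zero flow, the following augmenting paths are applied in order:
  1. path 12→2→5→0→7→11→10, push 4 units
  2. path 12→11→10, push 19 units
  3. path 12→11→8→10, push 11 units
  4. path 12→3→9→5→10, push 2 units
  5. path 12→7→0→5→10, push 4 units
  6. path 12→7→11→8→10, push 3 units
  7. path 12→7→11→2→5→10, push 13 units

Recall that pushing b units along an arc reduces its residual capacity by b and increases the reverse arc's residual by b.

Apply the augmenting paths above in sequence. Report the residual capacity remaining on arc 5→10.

Residual capacity of (5,10): 5

after path 1 (12→2→5→0→7→11→10, push 4): res(5,10)=24
after path 2 (12→11→10, push 19): res(5,10)=24
after path 3 (12→11→8→10, push 11): res(5,10)=24
after path 4 (12→3→9→5→10, push 2): res(5,10)=22
after path 5 (12→7→0→5→10, push 4): res(5,10)=18
after path 6 (12→7→11→8→10, push 3): res(5,10)=18
after path 7 (12→7→11→2→5→10, push 13): res(5,10)=5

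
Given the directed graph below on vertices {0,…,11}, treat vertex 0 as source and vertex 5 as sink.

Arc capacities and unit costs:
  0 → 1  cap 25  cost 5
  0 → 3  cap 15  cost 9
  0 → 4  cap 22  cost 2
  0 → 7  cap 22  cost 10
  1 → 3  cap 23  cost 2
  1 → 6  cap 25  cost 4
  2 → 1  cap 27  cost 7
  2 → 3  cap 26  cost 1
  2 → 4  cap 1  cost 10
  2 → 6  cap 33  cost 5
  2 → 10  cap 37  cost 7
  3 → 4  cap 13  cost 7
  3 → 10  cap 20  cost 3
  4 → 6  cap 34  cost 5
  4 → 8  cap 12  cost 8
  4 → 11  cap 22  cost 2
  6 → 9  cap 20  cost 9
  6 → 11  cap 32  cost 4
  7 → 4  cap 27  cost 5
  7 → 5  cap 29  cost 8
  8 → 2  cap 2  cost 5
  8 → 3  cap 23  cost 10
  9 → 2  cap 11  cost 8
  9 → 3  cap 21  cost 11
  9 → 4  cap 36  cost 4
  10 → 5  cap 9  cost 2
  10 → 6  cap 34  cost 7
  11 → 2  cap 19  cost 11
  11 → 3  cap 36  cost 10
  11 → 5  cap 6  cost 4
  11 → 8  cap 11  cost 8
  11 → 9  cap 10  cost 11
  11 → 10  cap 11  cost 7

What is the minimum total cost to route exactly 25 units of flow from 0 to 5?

shortest-cost path #1: 0→4→11→5 push 6 @ unit cost 8 (adds 48)
shortest-cost path #2: 0→1→3→10→5 push 9 @ unit cost 12 (adds 108)
shortest-cost path #3: 0→7→5 push 10 @ unit cost 18 (adds 180)
total cost = 336

Minimum cost for 25 units: 336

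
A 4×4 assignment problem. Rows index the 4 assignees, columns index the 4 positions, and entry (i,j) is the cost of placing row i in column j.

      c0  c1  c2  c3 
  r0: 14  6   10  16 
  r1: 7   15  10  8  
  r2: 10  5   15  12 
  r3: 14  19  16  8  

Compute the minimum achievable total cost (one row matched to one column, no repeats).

optimal assignment: row0→col2 (cost 10), row1→col0 (cost 7), row2→col1 (cost 5), row3→col3 (cost 8)
total = 10 + 7 + 5 + 8 = 30

Minimum assignment cost: 30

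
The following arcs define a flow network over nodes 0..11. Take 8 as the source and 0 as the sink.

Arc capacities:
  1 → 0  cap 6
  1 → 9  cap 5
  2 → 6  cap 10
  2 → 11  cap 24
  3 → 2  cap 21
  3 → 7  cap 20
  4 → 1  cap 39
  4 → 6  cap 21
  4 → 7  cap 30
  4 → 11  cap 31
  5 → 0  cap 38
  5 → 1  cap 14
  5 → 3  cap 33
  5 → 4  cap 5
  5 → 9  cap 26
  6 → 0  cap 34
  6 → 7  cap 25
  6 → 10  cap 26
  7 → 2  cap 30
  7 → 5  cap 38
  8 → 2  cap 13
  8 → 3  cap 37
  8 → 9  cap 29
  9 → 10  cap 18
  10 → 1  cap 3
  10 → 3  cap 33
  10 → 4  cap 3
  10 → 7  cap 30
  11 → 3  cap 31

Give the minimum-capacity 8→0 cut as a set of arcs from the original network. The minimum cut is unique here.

Min-cut arcs: {(2,6), (3,7), (9,10)} (total capacity 48)

augment #1: 8→2→6→0 push 10
augment #2: 8→3→7→5→0 push 20
augment #3: 8→9→10→1→0 push 3
augment #4: 8→9→10→4→1→0 push 3
augment #5: 8→9→10→7→5→0 push 12
max flow = 48; residual-reachable set from 8 gives S-side
cut edges (S→T): {(2,6), (3,7), (9,10)} total cap 48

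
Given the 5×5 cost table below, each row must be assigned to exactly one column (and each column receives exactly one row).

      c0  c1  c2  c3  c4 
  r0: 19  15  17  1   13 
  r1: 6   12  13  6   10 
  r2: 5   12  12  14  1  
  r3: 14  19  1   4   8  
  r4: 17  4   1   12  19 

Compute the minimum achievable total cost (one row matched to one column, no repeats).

optimal assignment: row0→col3 (cost 1), row1→col0 (cost 6), row2→col4 (cost 1), row3→col2 (cost 1), row4→col1 (cost 4)
total = 1 + 6 + 1 + 1 + 4 = 13

Minimum assignment cost: 13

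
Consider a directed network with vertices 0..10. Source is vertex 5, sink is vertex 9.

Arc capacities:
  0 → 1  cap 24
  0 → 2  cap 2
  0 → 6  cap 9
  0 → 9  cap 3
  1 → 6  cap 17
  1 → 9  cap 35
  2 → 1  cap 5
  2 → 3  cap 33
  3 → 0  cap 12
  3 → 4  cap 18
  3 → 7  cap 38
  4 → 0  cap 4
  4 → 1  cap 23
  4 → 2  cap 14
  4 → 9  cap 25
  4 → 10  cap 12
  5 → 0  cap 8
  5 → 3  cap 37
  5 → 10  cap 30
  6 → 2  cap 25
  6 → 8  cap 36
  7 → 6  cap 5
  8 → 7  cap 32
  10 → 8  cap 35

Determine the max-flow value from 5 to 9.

augment #1: 5→0→9 bottleneck 3, total now 3
augment #2: 5→0→1→9 bottleneck 5, total now 8
augment #3: 5→3→4→9 bottleneck 18, total now 26
augment #4: 5→3→0→1→9 bottleneck 12, total now 38
augment #5: 5→3→7→6→2→1→9 bottleneck 5, total now 43

Maximum flow value: 43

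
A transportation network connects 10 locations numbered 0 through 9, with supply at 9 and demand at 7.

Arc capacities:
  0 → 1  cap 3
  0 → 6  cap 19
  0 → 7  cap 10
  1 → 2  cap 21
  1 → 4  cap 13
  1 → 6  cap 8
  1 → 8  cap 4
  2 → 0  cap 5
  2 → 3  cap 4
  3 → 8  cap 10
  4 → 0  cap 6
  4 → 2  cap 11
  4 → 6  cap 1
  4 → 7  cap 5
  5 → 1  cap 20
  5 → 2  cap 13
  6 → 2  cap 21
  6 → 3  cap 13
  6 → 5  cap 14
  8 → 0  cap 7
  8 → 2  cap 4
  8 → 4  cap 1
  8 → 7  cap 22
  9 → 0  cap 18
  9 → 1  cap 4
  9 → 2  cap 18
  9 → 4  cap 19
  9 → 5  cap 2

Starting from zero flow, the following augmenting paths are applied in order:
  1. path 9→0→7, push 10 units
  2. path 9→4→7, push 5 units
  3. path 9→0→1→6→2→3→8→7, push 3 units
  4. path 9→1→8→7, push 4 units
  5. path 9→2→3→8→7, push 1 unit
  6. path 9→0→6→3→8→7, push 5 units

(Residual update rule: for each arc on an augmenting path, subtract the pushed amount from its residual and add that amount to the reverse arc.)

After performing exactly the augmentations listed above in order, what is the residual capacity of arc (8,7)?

Residual capacity of (8,7): 9

after path 1 (9→0→7, push 10): res(8,7)=22
after path 2 (9→4→7, push 5): res(8,7)=22
after path 3 (9→0→1→6→2→3→8→7, push 3): res(8,7)=19
after path 4 (9→1→8→7, push 4): res(8,7)=15
after path 5 (9→2→3→8→7, push 1): res(8,7)=14
after path 6 (9→0→6→3→8→7, push 5): res(8,7)=9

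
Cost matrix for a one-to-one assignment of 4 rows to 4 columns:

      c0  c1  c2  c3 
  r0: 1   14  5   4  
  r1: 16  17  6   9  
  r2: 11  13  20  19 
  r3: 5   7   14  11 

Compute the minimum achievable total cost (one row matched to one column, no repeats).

one of 2 optimal assignments: row0→col3 (cost 4), row1→col2 (cost 6), row2→col0 (cost 11), row3→col1 (cost 7)
total = 4 + 6 + 11 + 7 = 28

Minimum assignment cost: 28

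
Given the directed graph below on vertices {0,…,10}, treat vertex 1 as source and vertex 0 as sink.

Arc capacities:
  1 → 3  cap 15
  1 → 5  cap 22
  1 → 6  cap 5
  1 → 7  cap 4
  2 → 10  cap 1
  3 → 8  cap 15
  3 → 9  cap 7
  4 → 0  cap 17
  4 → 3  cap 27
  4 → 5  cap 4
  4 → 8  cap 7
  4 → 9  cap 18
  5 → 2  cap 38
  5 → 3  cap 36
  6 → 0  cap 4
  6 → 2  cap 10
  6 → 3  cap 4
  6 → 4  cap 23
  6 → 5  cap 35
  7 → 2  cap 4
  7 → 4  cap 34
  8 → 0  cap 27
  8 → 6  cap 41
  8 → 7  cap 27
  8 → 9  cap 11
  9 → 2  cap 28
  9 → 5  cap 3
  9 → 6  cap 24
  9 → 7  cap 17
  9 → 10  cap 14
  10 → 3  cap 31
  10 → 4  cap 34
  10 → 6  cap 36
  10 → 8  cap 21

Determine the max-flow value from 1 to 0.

augment #1: 1→6→0 bottleneck 4, total now 4
augment #2: 1→3→8→0 bottleneck 15, total now 19
augment #3: 1→6→4→0 bottleneck 1, total now 20
augment #4: 1→7→4→0 bottleneck 4, total now 24
augment #5: 1→5→2→10→4→0 bottleneck 1, total now 25
augment #6: 1→5→3→9→6→4→0 bottleneck 7, total now 32

Maximum flow value: 32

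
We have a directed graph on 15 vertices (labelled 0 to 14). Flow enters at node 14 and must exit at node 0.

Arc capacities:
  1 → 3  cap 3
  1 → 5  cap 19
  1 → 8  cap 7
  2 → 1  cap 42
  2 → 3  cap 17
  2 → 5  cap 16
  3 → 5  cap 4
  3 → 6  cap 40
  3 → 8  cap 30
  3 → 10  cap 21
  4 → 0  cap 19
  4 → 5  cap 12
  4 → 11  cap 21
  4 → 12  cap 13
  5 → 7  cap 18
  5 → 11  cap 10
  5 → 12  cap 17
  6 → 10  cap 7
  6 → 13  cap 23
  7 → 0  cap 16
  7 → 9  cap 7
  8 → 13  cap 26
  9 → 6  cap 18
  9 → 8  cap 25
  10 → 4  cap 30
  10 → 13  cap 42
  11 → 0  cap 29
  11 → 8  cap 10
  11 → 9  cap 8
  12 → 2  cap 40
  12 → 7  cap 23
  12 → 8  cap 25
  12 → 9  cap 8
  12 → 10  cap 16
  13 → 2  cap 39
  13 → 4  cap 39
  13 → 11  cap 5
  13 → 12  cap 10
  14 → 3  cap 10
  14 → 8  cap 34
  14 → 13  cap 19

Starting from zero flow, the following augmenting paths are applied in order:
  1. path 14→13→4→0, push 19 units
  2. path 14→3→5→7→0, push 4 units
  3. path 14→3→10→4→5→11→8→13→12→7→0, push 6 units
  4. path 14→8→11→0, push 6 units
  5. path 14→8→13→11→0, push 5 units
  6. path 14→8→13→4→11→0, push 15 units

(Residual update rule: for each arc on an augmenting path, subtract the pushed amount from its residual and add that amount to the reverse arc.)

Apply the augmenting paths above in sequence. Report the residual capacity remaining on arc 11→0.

after path 1 (14→13→4→0, push 19): res(11,0)=29
after path 2 (14→3→5→7→0, push 4): res(11,0)=29
after path 3 (14→3→10→4→5→11→8→13→12→7→0, push 6): res(11,0)=29
after path 4 (14→8→11→0, push 6): res(11,0)=23
after path 5 (14→8→13→11→0, push 5): res(11,0)=18
after path 6 (14→8→13→4→11→0, push 15): res(11,0)=3

Residual capacity of (11,0): 3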